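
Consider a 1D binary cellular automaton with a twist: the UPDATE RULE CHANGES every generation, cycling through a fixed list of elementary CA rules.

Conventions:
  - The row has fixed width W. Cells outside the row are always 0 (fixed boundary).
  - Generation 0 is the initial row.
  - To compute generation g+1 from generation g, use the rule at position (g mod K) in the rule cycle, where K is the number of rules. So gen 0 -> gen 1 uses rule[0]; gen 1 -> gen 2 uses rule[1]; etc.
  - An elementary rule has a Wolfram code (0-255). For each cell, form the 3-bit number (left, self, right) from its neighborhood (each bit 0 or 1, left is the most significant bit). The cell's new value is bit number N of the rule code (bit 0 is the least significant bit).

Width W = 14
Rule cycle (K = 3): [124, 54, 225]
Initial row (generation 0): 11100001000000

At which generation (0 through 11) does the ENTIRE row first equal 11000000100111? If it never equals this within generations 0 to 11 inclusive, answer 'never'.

Answer: 9

Derivation:
Gen 0: 11100001000000
Gen 1 (rule 124): 10110001100000
Gen 2 (rule 54): 11001010010000
Gen 3 (rule 225): 01000100000111
Gen 4 (rule 124): 01100110000101
Gen 5 (rule 54): 10011001001111
Gen 6 (rule 225): 00001000000111
Gen 7 (rule 124): 00001100000101
Gen 8 (rule 54): 00010010001111
Gen 9 (rule 225): 11000000100111
Gen 10 (rule 124): 11100000110101
Gen 11 (rule 54): 00010001001111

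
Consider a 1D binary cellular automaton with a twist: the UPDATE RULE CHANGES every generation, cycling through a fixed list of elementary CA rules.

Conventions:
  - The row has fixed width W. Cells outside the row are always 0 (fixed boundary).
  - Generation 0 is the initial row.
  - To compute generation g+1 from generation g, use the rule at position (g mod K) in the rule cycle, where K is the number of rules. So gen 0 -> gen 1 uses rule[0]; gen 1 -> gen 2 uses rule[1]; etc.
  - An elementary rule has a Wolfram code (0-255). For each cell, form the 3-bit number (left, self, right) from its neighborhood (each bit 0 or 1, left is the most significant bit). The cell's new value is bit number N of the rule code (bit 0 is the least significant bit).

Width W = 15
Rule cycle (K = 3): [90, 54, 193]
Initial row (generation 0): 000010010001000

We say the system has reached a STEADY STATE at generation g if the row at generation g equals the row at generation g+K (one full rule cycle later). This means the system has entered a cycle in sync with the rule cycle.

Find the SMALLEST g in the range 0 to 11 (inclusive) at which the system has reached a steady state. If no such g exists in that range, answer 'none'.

Answer: none

Derivation:
Gen 0: 000010010001000
Gen 1 (rule 90): 000101101010100
Gen 2 (rule 54): 001110011111110
Gen 3 (rule 193): 100110001111110
Gen 4 (rule 90): 011111011000011
Gen 5 (rule 54): 100000100100100
Gen 6 (rule 193): 001110000000001
Gen 7 (rule 90): 011011000000010
Gen 8 (rule 54): 100100100000111
Gen 9 (rule 193): 000000001110011
Gen 10 (rule 90): 000000011011111
Gen 11 (rule 54): 000000100100000
Gen 12 (rule 193): 111110000001111
Gen 13 (rule 90): 100011000011001
Gen 14 (rule 54): 110100100100111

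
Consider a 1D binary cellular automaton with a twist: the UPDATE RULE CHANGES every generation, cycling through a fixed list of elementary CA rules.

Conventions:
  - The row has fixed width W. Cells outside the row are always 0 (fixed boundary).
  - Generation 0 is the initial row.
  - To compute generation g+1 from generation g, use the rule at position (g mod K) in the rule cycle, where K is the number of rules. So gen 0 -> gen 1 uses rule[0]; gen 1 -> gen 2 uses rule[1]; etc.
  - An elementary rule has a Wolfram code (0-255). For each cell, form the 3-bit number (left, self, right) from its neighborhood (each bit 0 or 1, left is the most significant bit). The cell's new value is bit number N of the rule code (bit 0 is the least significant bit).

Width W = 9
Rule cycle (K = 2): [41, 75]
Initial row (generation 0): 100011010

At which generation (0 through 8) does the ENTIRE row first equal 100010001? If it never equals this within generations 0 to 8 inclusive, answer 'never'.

Answer: never

Derivation:
Gen 0: 100011010
Gen 1 (rule 41): 001010100
Gen 2 (rule 75): 110000001
Gen 3 (rule 41): 100111100
Gen 4 (rule 75): 001100101
Gen 5 (rule 41): 101000010
Gen 6 (rule 75): 000011100
Gen 7 (rule 41): 111010001
Gen 8 (rule 75): 101000110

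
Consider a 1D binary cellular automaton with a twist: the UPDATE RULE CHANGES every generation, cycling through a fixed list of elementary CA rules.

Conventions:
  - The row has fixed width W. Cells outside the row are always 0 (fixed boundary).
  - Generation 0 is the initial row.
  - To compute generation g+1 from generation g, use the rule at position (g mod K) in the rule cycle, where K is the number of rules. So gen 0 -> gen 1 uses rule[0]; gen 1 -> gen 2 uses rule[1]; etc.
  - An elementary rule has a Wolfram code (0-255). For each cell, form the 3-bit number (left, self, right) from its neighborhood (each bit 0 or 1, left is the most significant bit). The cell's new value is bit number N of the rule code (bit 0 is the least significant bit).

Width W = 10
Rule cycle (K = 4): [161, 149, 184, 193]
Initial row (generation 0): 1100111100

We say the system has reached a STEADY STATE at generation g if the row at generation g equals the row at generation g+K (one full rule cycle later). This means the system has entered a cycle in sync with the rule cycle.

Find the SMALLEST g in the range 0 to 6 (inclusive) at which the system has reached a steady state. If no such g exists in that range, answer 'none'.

Answer: none

Derivation:
Gen 0: 1100111100
Gen 1 (rule 161): 0000011001
Gen 2 (rule 149): 1111000101
Gen 3 (rule 184): 1110100010
Gen 4 (rule 193): 0110001000
Gen 5 (rule 161): 0000100011
Gen 6 (rule 149): 1110111000
Gen 7 (rule 184): 1101110100
Gen 8 (rule 193): 0100110001
Gen 9 (rule 161): 0000000100
Gen 10 (rule 149): 1111110111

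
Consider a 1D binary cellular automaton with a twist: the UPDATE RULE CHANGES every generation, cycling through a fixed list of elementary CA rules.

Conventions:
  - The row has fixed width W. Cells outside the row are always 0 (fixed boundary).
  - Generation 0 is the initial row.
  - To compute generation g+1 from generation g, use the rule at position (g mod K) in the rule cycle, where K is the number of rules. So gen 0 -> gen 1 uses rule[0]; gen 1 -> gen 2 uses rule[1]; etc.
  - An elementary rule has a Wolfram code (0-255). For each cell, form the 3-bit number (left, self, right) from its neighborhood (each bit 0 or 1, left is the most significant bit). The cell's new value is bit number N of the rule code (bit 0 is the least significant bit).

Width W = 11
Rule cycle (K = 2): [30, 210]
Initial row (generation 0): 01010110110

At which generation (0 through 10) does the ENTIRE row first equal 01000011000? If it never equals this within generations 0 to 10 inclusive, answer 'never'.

Gen 0: 01010110110
Gen 1 (rule 30): 11010100101
Gen 2 (rule 210): 01000011000
Gen 3 (rule 30): 11100110100
Gen 4 (rule 210): 01111010010
Gen 5 (rule 30): 11000011111
Gen 6 (rule 210): 01100101111
Gen 7 (rule 30): 11011101000
Gen 8 (rule 210): 01001100100
Gen 9 (rule 30): 11111011110
Gen 10 (rule 210): 01111001111

Answer: 2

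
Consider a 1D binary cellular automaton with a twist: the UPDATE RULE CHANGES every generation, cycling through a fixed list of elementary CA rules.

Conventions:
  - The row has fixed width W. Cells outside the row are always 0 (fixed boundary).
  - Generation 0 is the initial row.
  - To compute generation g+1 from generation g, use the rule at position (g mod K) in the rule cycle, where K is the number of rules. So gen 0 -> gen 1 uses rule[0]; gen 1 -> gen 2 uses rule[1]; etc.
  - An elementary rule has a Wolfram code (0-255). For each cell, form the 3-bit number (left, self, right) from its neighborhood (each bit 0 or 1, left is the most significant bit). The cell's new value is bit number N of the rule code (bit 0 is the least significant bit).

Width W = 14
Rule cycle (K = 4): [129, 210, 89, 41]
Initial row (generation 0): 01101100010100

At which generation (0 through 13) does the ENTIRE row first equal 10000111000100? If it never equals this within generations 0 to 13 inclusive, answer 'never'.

Answer: never

Derivation:
Gen 0: 01101100010100
Gen 1 (rule 129): 00000001000001
Gen 2 (rule 210): 00000010100010
Gen 3 (rule 89): 11111000011001
Gen 4 (rule 41): 10000011010000
Gen 5 (rule 129): 00111000000111
Gen 6 (rule 210): 01011100001011
Gen 7 (rule 89): 00010111100011
Gen 8 (rule 41): 11001100001010
Gen 9 (rule 129): 00000001100000
Gen 10 (rule 210): 00000010110000
Gen 11 (rule 89): 11111000111111
Gen 12 (rule 41): 10000010100000
Gen 13 (rule 129): 00111000001111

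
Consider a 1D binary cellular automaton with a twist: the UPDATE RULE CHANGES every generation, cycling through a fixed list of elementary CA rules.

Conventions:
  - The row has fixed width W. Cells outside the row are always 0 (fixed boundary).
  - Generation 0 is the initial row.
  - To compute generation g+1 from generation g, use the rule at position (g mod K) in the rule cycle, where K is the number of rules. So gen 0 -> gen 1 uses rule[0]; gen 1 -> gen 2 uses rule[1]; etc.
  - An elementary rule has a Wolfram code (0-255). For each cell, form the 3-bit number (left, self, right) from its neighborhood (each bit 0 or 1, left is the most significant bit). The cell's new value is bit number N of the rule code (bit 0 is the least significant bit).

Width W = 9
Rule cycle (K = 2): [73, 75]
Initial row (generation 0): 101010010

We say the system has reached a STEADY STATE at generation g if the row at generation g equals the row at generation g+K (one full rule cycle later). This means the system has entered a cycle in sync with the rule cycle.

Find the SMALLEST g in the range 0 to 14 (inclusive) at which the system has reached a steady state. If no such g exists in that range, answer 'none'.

Answer: 13

Derivation:
Gen 0: 101010010
Gen 1 (rule 73): 000000000
Gen 2 (rule 75): 111111111
Gen 3 (rule 73): 100000001
Gen 4 (rule 75): 001111110
Gen 5 (rule 73): 101000010
Gen 6 (rule 75): 000011100
Gen 7 (rule 73): 111010101
Gen 8 (rule 75): 101000000
Gen 9 (rule 73): 000011111
Gen 10 (rule 75): 111110001
Gen 11 (rule 73): 100010100
Gen 12 (rule 75): 001100001
Gen 13 (rule 73): 101101100
Gen 14 (rule 75): 001101101
Gen 15 (rule 73): 101101100
Gen 16 (rule 75): 001101101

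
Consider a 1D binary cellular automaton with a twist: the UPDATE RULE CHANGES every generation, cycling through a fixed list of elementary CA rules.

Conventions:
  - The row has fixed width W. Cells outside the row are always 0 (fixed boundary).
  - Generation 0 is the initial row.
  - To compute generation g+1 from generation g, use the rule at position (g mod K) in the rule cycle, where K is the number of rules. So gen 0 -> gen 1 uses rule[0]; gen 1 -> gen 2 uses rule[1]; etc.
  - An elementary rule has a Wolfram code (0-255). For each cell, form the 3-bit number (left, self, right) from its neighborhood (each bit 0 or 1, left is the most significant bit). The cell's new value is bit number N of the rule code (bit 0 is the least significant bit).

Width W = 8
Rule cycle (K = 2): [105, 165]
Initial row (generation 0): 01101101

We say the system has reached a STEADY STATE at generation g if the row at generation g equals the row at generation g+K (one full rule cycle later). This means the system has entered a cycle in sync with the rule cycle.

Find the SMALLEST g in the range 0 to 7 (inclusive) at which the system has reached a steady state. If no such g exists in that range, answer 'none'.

Gen 0: 01101101
Gen 1 (rule 105): 01111110
Gen 2 (rule 165): 00111100
Gen 3 (rule 105): 10100101
Gen 4 (rule 165): 11100111
Gen 5 (rule 105): 10100101
Gen 6 (rule 165): 11100111
Gen 7 (rule 105): 10100101
Gen 8 (rule 165): 11100111
Gen 9 (rule 105): 10100101

Answer: 3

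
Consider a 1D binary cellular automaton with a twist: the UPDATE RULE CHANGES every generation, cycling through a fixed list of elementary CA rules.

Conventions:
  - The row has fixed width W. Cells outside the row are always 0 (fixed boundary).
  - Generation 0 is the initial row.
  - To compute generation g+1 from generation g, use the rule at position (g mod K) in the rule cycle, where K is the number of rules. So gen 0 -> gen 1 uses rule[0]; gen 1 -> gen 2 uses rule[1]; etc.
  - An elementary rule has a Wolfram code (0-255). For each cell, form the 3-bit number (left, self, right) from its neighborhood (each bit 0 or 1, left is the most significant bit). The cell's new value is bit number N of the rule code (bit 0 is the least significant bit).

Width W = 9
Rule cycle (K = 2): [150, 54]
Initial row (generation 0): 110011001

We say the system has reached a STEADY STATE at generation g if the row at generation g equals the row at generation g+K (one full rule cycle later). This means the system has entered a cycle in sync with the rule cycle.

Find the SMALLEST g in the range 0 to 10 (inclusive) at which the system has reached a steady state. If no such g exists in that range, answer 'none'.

Gen 0: 110011001
Gen 1 (rule 150): 001100111
Gen 2 (rule 54): 010011000
Gen 3 (rule 150): 111100100
Gen 4 (rule 54): 000011110
Gen 5 (rule 150): 000101101
Gen 6 (rule 54): 001110011
Gen 7 (rule 150): 010101100
Gen 8 (rule 54): 111110010
Gen 9 (rule 150): 011101111
Gen 10 (rule 54): 100010000
Gen 11 (rule 150): 110111000
Gen 12 (rule 54): 001000100

Answer: none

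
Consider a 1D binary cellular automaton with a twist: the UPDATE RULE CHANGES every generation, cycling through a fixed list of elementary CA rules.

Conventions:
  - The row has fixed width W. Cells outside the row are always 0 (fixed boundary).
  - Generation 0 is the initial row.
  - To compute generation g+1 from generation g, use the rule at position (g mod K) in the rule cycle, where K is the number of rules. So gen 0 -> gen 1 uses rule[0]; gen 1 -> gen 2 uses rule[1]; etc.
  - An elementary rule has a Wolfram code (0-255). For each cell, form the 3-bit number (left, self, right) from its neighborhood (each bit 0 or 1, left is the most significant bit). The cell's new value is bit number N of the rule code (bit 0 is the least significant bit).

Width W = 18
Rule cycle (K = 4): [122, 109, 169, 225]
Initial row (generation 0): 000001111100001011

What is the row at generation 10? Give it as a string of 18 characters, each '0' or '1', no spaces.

Gen 0: 000001111100001011
Gen 1 (rule 122): 000011000110010111
Gen 2 (rule 109): 111011010110011101
Gen 3 (rule 169): 110110101100011010
Gen 4 (rule 225): 011011010101001100
Gen 5 (rule 122): 111111101010111110
Gen 6 (rule 109): 100000111111100010
Gen 7 (rule 169): 001110111111001000
Gen 8 (rule 225): 100111011111000011
Gen 9 (rule 122): 011101110001100111
Gen 10 (rule 109): 010111010101100101

Answer: 010111010101100101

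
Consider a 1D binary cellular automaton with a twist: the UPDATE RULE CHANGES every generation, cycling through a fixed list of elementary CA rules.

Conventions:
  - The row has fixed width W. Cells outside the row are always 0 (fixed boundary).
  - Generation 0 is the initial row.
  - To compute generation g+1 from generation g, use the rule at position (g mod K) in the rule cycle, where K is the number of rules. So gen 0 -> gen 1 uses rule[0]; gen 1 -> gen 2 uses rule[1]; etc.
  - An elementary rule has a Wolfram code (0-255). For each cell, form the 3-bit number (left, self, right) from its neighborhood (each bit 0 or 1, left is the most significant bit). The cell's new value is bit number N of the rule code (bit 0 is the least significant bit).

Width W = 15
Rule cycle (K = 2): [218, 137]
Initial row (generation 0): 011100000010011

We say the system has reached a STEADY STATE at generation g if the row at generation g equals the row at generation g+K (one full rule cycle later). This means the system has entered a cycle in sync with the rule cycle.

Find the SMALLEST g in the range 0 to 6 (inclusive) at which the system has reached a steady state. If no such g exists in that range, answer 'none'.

Answer: 5

Derivation:
Gen 0: 011100000010011
Gen 1 (rule 218): 111110000101111
Gen 2 (rule 137): 111100110001110
Gen 3 (rule 218): 111111111011111
Gen 4 (rule 137): 111111110011110
Gen 5 (rule 218): 111111111111111
Gen 6 (rule 137): 111111111111110
Gen 7 (rule 218): 111111111111111
Gen 8 (rule 137): 111111111111110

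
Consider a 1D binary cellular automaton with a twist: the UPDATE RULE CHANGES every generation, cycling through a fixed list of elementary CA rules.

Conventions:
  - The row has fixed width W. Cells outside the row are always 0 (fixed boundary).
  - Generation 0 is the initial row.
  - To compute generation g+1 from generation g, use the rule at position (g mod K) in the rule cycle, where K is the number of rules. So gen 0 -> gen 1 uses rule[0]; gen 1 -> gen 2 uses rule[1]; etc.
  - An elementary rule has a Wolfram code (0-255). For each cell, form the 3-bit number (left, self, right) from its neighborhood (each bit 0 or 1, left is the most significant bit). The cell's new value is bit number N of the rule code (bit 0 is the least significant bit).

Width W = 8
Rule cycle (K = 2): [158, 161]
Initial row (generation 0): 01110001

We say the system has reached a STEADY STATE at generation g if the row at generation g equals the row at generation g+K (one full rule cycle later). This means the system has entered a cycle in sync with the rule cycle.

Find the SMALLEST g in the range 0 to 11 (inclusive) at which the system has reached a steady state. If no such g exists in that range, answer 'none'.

Gen 0: 01110001
Gen 1 (rule 158): 11101011
Gen 2 (rule 161): 01010100
Gen 3 (rule 158): 11010110
Gen 4 (rule 161): 00101000
Gen 5 (rule 158): 01101100
Gen 6 (rule 161): 00010001
Gen 7 (rule 158): 00111011
Gen 8 (rule 161): 10010100
Gen 9 (rule 158): 11110110
Gen 10 (rule 161): 01101000
Gen 11 (rule 158): 11001100
Gen 12 (rule 161): 00000001
Gen 13 (rule 158): 00000011

Answer: none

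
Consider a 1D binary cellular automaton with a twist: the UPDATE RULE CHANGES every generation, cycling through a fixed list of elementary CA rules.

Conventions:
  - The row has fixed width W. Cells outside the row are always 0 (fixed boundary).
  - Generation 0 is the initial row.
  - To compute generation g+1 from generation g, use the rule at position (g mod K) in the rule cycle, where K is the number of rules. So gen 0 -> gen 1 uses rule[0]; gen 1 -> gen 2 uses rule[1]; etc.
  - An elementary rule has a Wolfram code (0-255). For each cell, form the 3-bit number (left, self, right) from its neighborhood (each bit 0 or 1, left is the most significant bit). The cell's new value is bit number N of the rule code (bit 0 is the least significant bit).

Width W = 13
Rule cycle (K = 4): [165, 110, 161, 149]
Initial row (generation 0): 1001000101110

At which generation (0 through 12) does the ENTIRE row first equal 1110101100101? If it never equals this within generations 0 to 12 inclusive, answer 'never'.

Gen 0: 1001000101110
Gen 1 (rule 165): 1001010110100
Gen 2 (rule 110): 1011111111100
Gen 3 (rule 161): 0101111111001
Gen 4 (rule 149): 0100111110101
Gen 5 (rule 165): 0100011101111
Gen 6 (rule 110): 1100110111001
Gen 7 (rule 161): 0000001010000
Gen 8 (rule 149): 1111101011111
Gen 9 (rule 165): 0111011101110
Gen 10 (rule 110): 1101110111010
Gen 11 (rule 161): 0010101010100
Gen 12 (rule 149): 1010101010111

Answer: never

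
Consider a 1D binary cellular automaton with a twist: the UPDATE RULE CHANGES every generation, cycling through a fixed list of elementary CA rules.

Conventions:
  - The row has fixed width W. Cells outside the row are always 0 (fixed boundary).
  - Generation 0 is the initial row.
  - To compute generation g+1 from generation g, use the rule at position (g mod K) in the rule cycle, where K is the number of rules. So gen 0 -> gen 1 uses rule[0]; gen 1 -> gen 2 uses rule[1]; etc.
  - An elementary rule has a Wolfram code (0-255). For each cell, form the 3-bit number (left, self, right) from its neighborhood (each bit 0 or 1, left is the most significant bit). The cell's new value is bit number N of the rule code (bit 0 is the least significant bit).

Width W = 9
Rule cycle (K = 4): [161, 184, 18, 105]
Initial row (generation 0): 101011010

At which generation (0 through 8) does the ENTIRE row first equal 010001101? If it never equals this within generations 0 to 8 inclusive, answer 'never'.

Gen 0: 101011010
Gen 1 (rule 161): 010100100
Gen 2 (rule 184): 001010010
Gen 3 (rule 18): 010001101
Gen 4 (rule 105): 000101110
Gen 5 (rule 161): 110010100
Gen 6 (rule 184): 101001010
Gen 7 (rule 18): 000110001
Gen 8 (rule 105): 110110100

Answer: 3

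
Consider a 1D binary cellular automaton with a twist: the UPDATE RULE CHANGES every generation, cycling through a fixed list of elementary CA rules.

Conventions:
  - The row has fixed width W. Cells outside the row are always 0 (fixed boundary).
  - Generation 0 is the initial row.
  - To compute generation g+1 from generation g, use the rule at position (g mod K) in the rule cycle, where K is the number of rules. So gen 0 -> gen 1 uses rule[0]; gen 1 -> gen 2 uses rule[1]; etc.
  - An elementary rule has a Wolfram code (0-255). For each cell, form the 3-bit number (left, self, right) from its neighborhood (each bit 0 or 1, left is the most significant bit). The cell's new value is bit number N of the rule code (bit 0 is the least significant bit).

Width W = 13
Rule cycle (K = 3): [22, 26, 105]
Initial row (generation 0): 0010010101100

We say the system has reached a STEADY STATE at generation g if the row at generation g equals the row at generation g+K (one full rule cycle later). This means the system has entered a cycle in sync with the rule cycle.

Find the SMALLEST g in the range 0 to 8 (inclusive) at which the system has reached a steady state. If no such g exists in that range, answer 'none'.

Answer: none

Derivation:
Gen 0: 0010010101100
Gen 1 (rule 22): 0111110100010
Gen 2 (rule 26): 1100000010101
Gen 3 (rule 105): 1101111001010
Gen 4 (rule 22): 0000000111011
Gen 5 (rule 26): 0000001100010
Gen 6 (rule 105): 1111101101000
Gen 7 (rule 22): 0000000001100
Gen 8 (rule 26): 0000000011010
Gen 9 (rule 105): 1111111011100
Gen 10 (rule 22): 0000000000010
Gen 11 (rule 26): 0000000000101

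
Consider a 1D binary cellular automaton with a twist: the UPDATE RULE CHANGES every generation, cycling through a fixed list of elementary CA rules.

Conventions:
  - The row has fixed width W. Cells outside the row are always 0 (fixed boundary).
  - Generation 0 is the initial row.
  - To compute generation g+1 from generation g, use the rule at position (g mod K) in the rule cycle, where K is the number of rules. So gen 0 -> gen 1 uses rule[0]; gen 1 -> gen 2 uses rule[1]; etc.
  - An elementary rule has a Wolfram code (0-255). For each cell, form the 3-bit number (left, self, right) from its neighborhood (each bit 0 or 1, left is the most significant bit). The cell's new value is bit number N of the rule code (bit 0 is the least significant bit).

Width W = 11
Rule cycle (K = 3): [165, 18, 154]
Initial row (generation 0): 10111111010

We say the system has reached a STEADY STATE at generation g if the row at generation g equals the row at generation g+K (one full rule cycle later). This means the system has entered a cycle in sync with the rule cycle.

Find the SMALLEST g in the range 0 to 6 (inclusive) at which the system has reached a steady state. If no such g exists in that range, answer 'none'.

Answer: 2

Derivation:
Gen 0: 10111111010
Gen 1 (rule 165): 11011110110
Gen 2 (rule 18): 00000000001
Gen 3 (rule 154): 00000000010
Gen 4 (rule 165): 11111111010
Gen 5 (rule 18): 00000000001
Gen 6 (rule 154): 00000000010
Gen 7 (rule 165): 11111111010
Gen 8 (rule 18): 00000000001
Gen 9 (rule 154): 00000000010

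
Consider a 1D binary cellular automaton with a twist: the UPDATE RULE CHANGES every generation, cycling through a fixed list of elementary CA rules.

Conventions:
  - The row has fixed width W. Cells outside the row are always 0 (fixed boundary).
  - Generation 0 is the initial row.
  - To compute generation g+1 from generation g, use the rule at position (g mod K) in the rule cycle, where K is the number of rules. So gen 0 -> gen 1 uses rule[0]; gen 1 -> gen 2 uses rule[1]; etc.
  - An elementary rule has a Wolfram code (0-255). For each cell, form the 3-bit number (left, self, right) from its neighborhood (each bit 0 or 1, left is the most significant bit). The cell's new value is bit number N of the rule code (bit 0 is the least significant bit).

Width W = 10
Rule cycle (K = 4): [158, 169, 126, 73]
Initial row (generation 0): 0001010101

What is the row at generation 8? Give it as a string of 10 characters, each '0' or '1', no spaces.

Answer: 1001001001

Derivation:
Gen 0: 0001010101
Gen 1 (rule 158): 0011010101
Gen 2 (rule 169): 1010101010
Gen 3 (rule 126): 1111111111
Gen 4 (rule 73): 1000000001
Gen 5 (rule 158): 1100000011
Gen 6 (rule 169): 1001111010
Gen 7 (rule 126): 1111001111
Gen 8 (rule 73): 1001001001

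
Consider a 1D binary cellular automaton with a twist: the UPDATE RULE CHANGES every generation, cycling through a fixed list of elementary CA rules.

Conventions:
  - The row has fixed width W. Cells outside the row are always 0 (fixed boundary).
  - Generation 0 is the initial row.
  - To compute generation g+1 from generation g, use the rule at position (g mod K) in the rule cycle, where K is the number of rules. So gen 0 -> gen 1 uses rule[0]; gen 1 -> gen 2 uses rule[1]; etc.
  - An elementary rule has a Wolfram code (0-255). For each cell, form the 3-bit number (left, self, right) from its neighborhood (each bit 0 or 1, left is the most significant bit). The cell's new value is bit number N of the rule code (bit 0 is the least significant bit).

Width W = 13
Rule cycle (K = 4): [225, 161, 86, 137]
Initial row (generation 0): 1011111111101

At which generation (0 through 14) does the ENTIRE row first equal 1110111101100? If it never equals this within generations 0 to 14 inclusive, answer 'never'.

Gen 0: 1011111111101
Gen 1 (rule 225): 0101111111110
Gen 2 (rule 161): 0010111111100
Gen 3 (rule 86): 0110000000110
Gen 4 (rule 137): 0100111110100
Gen 5 (rule 225): 0000011111001
Gen 6 (rule 161): 1111001110000
Gen 7 (rule 86): 0001110011000
Gen 8 (rule 137): 1101100010011
Gen 9 (rule 225): 0110101000001
Gen 10 (rule 161): 0001010011100
Gen 11 (rule 86): 0011011100110
Gen 12 (rule 137): 1010011000100
Gen 13 (rule 225): 0100001010001
Gen 14 (rule 161): 0001100100100

Answer: never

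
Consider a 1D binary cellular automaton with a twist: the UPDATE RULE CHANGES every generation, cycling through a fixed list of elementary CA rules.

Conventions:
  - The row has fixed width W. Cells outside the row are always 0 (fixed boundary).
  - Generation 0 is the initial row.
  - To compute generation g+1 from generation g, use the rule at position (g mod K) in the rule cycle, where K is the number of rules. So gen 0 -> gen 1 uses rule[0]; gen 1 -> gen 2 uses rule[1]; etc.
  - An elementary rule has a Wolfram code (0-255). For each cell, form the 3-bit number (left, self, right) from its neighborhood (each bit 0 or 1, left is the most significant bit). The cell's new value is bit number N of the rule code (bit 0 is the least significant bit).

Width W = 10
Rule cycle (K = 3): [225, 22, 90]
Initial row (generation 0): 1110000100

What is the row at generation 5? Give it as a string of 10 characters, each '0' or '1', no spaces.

Answer: 0011100011

Derivation:
Gen 0: 1110000100
Gen 1 (rule 225): 0110110001
Gen 2 (rule 22): 1000001011
Gen 3 (rule 90): 0100010011
Gen 4 (rule 225): 0001000001
Gen 5 (rule 22): 0011100011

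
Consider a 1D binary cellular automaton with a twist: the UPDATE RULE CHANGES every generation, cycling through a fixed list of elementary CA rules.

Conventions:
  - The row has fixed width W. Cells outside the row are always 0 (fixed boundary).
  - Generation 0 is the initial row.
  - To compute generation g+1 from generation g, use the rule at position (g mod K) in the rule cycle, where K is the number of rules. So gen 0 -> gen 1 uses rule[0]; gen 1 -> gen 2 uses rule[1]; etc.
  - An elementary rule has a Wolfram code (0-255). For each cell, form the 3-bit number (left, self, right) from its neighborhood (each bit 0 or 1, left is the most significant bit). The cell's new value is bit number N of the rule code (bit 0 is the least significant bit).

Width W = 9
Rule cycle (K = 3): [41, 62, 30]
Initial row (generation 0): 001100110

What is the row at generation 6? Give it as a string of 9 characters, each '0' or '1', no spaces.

Answer: 110011000

Derivation:
Gen 0: 001100110
Gen 1 (rule 41): 101000100
Gen 2 (rule 62): 111101110
Gen 3 (rule 30): 100001001
Gen 4 (rule 41): 001100000
Gen 5 (rule 62): 011010000
Gen 6 (rule 30): 110011000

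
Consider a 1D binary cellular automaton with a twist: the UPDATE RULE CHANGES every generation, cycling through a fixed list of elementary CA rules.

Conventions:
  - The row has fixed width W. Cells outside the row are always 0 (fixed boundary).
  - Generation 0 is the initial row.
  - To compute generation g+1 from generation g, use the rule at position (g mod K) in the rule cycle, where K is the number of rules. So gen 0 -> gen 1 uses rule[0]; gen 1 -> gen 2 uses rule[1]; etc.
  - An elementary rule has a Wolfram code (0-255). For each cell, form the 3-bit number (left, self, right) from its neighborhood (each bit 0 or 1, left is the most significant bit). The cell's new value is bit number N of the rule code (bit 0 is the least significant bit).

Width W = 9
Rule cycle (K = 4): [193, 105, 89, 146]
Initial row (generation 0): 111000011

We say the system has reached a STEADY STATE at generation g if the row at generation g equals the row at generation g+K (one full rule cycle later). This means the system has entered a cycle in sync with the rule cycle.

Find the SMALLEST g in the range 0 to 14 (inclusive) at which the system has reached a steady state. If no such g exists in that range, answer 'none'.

Gen 0: 111000011
Gen 1 (rule 193): 011011001
Gen 2 (rule 105): 011111000
Gen 3 (rule 89): 010001111
Gen 4 (rule 146): 101010110
Gen 5 (rule 193): 000000010
Gen 6 (rule 105): 111111000
Gen 7 (rule 89): 100001111
Gen 8 (rule 146): 010010110
Gen 9 (rule 193): 000000010
Gen 10 (rule 105): 111111000
Gen 11 (rule 89): 100001111
Gen 12 (rule 146): 010010110
Gen 13 (rule 193): 000000010
Gen 14 (rule 105): 111111000
Gen 15 (rule 89): 100001111
Gen 16 (rule 146): 010010110
Gen 17 (rule 193): 000000010
Gen 18 (rule 105): 111111000

Answer: 5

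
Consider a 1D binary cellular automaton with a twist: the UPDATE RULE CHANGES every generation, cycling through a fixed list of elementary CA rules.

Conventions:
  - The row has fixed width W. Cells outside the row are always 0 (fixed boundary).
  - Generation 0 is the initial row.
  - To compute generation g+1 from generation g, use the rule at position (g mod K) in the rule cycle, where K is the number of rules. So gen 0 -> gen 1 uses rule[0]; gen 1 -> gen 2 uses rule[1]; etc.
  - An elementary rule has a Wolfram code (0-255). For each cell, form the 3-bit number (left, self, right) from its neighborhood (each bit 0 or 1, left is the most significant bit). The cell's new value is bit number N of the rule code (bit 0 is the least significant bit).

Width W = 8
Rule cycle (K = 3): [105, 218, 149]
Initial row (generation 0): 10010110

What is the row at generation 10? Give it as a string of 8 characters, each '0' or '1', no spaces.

Gen 0: 10010110
Gen 1 (rule 105): 00001110
Gen 2 (rule 218): 00011111
Gen 3 (rule 149): 11001110
Gen 4 (rule 105): 11001010
Gen 5 (rule 218): 11110001
Gen 6 (rule 149): 01101101
Gen 7 (rule 105): 01111110
Gen 8 (rule 218): 11111111
Gen 9 (rule 149): 01111110
Gen 10 (rule 105): 01000010

Answer: 01000010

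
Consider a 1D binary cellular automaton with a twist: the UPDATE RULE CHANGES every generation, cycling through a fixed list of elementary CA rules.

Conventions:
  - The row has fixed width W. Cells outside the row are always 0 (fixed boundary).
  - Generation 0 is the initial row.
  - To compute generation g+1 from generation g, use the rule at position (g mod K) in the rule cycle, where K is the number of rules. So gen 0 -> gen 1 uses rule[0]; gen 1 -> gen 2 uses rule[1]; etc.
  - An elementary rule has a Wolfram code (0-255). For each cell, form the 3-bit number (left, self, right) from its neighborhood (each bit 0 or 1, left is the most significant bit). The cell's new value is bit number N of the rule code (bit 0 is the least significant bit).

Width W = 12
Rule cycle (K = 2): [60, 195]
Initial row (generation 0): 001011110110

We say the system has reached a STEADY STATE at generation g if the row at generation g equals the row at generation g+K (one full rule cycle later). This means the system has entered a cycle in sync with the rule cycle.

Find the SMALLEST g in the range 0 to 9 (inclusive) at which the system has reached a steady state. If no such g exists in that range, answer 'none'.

Answer: none

Derivation:
Gen 0: 001011110110
Gen 1 (rule 60): 001110001101
Gen 2 (rule 195): 110110110100
Gen 3 (rule 60): 101101101110
Gen 4 (rule 195): 000100100110
Gen 5 (rule 60): 000110110101
Gen 6 (rule 195): 111010010000
Gen 7 (rule 60): 100111011000
Gen 8 (rule 195): 001011001011
Gen 9 (rule 60): 001110101110
Gen 10 (rule 195): 110110000110
Gen 11 (rule 60): 101101000101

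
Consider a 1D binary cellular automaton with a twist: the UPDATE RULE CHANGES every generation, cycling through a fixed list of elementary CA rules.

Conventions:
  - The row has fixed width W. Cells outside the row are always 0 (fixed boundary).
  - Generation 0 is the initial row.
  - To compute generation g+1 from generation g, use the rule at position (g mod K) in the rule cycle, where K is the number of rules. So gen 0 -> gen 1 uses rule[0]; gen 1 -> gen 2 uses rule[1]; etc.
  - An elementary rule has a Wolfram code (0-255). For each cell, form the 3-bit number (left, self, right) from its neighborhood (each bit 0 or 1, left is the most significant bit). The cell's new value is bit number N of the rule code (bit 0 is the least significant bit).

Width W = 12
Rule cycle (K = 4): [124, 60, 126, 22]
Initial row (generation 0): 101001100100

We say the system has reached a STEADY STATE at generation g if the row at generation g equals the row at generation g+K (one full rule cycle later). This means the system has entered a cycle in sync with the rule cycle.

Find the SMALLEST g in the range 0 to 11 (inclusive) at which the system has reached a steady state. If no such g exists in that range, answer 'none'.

Answer: 4

Derivation:
Gen 0: 101001100100
Gen 1 (rule 124): 111101110110
Gen 2 (rule 60): 100011001101
Gen 3 (rule 126): 110111111111
Gen 4 (rule 22): 000000000000
Gen 5 (rule 124): 000000000000
Gen 6 (rule 60): 000000000000
Gen 7 (rule 126): 000000000000
Gen 8 (rule 22): 000000000000
Gen 9 (rule 124): 000000000000
Gen 10 (rule 60): 000000000000
Gen 11 (rule 126): 000000000000
Gen 12 (rule 22): 000000000000
Gen 13 (rule 124): 000000000000
Gen 14 (rule 60): 000000000000
Gen 15 (rule 126): 000000000000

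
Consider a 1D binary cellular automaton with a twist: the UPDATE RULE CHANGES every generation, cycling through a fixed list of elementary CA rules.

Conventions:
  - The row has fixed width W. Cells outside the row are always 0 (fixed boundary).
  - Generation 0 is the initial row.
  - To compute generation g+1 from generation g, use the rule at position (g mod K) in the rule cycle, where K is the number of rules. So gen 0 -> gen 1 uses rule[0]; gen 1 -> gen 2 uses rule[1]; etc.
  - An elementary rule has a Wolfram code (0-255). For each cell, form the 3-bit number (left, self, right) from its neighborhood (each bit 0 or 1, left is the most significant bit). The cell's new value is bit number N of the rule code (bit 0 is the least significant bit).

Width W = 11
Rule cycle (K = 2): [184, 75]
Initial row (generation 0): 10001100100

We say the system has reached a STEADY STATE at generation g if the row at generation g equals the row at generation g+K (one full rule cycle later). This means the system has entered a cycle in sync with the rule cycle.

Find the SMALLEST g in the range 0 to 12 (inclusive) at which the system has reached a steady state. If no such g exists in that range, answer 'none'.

Gen 0: 10001100100
Gen 1 (rule 184): 01001010010
Gen 2 (rule 75): 10010000100
Gen 3 (rule 184): 01001000010
Gen 4 (rule 75): 10010011100
Gen 5 (rule 184): 01001011010
Gen 6 (rule 75): 10010011000
Gen 7 (rule 184): 01001010100
Gen 8 (rule 75): 10010000001
Gen 9 (rule 184): 01001000000
Gen 10 (rule 75): 10010011111
Gen 11 (rule 184): 01001011110
Gen 12 (rule 75): 10010010010
Gen 13 (rule 184): 01001001001
Gen 14 (rule 75): 10010010010

Answer: 12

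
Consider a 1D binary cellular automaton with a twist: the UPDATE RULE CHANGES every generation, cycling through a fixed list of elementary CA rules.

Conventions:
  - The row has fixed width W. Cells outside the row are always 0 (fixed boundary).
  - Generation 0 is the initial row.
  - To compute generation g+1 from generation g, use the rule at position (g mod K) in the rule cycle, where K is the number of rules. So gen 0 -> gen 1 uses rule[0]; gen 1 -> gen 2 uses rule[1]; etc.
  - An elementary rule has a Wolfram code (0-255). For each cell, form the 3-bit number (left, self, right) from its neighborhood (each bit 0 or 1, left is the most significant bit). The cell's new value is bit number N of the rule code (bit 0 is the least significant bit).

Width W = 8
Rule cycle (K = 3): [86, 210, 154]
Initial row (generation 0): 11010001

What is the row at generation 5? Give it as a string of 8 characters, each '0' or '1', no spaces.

Gen 0: 11010001
Gen 1 (rule 86): 01011011
Gen 2 (rule 210): 10001001
Gen 3 (rule 154): 01010110
Gen 4 (rule 86): 11010011
Gen 5 (rule 210): 01001101

Answer: 01001101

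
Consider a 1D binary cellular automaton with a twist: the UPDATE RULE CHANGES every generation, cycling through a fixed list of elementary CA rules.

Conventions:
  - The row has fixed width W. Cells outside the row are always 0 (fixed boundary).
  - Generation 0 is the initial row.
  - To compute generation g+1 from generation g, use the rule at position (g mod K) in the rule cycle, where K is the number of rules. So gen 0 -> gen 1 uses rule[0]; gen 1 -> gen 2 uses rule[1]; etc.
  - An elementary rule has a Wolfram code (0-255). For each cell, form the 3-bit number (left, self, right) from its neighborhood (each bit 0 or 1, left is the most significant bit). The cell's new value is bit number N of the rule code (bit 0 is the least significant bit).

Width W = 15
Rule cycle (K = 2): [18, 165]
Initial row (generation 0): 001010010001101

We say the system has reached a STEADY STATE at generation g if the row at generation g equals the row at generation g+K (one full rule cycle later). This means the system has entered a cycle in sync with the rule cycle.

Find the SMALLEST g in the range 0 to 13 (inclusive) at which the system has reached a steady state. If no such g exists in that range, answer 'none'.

Answer: 5

Derivation:
Gen 0: 001010010001101
Gen 1 (rule 18): 010001101010000
Gen 2 (rule 165): 010100011110111
Gen 3 (rule 18): 100010100000000
Gen 4 (rule 165): 101011101111111
Gen 5 (rule 18): 000000000000000
Gen 6 (rule 165): 111111111111111
Gen 7 (rule 18): 000000000000000
Gen 8 (rule 165): 111111111111111
Gen 9 (rule 18): 000000000000000
Gen 10 (rule 165): 111111111111111
Gen 11 (rule 18): 000000000000000
Gen 12 (rule 165): 111111111111111
Gen 13 (rule 18): 000000000000000
Gen 14 (rule 165): 111111111111111
Gen 15 (rule 18): 000000000000000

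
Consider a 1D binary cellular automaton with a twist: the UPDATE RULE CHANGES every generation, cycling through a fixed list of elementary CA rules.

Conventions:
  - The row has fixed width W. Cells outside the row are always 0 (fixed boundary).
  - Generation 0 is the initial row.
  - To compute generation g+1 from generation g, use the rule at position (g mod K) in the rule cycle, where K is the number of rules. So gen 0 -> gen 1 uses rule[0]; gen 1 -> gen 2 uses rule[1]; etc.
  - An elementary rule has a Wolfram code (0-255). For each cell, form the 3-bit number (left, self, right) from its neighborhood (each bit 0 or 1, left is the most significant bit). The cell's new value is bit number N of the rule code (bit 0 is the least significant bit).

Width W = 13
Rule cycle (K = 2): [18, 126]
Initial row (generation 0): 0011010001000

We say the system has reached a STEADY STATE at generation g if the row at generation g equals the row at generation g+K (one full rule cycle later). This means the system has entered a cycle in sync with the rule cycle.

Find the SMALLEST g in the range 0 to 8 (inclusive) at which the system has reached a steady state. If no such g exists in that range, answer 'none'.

Gen 0: 0011010001000
Gen 1 (rule 18): 0100001010100
Gen 2 (rule 126): 1110011111110
Gen 3 (rule 18): 0001100000001
Gen 4 (rule 126): 0011110000011
Gen 5 (rule 18): 0100001000100
Gen 6 (rule 126): 1110011101110
Gen 7 (rule 18): 0001100000001
Gen 8 (rule 126): 0011110000011
Gen 9 (rule 18): 0100001000100
Gen 10 (rule 126): 1110011101110

Answer: none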